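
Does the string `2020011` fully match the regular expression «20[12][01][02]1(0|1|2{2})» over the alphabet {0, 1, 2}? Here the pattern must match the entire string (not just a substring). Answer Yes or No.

Yes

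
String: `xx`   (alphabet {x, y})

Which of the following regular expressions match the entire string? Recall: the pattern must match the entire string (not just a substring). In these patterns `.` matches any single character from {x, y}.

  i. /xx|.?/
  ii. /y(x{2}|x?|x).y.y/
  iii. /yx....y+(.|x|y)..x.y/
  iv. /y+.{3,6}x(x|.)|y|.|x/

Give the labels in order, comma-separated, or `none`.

i

i → match
ii → no match — must start with `y`
iii → no match — must start with `yx`
iv → no match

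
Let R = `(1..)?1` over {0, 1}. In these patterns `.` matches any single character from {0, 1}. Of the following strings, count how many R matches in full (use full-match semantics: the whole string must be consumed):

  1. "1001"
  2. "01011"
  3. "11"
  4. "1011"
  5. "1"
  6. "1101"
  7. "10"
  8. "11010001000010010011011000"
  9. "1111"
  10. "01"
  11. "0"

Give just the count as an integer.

1 → match
2 → no match
3 → no match
4 → match
5 → match
6 → match
7 → no match — must end with "1"
8 → no match — must end with "1"
9 → match
10 → no match
11 → no match — must end with "1"
Total matched: 5

5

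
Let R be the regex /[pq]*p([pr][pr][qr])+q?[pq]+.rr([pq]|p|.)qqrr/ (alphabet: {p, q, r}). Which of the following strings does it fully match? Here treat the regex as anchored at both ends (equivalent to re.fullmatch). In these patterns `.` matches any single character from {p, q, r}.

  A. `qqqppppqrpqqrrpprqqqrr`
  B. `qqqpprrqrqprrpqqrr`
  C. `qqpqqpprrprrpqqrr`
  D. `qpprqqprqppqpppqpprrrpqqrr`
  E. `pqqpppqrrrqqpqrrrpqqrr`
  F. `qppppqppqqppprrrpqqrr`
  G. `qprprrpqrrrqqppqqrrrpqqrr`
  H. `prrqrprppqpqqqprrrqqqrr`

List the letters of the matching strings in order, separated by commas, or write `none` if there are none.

E, F, G, H

A → no match
B → no match
C → no match
D → no match
E → match
F → match
G → match
H → match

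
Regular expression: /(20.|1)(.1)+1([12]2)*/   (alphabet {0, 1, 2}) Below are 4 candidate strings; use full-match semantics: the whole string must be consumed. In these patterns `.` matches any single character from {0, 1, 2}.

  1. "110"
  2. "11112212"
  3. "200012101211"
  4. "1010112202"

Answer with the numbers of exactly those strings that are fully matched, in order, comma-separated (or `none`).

1. "110" → no match
2. "11112212" → match
3. "200012101211" → match
4. "1010112202" → no match

2, 3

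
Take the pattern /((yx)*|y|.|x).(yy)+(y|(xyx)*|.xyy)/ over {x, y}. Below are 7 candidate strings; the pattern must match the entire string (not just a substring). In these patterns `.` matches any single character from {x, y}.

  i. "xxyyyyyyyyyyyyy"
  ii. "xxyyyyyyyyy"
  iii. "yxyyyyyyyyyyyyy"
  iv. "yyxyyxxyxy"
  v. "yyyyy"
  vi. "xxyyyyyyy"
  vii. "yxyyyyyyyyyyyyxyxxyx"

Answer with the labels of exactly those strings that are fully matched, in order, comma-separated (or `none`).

i → match
ii → match
iii → match
iv → no match
v → match
vi → match
vii → match

i, ii, iii, v, vi, vii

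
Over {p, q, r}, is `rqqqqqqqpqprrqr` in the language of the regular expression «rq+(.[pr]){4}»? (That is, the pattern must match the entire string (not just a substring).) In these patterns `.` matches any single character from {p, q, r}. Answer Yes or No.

Yes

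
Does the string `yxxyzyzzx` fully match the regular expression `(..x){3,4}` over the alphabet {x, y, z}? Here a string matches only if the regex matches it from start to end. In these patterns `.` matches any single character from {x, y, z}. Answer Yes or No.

No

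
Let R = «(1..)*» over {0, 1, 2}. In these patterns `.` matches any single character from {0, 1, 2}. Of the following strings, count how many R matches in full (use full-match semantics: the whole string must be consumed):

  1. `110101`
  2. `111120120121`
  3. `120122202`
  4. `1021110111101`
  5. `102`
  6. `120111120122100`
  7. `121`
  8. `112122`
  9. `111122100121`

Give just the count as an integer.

7

1 → match
2 → match
3 → no match
4 → no match
5 → match
6 → match
7 → match
8 → match
9 → match
Total matched: 7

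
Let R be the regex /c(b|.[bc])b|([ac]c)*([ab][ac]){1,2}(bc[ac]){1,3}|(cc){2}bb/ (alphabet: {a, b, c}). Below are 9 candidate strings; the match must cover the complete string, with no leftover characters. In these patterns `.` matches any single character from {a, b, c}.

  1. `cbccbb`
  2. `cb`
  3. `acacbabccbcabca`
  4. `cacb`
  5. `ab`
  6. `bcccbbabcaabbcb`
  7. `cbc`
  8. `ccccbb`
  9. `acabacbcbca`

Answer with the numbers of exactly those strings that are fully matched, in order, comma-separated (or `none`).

1 → no match
2 → no match
3 → match
4 → match
5 → no match
6 → no match
7 → no match
8 → match
9 → no match

3, 4, 8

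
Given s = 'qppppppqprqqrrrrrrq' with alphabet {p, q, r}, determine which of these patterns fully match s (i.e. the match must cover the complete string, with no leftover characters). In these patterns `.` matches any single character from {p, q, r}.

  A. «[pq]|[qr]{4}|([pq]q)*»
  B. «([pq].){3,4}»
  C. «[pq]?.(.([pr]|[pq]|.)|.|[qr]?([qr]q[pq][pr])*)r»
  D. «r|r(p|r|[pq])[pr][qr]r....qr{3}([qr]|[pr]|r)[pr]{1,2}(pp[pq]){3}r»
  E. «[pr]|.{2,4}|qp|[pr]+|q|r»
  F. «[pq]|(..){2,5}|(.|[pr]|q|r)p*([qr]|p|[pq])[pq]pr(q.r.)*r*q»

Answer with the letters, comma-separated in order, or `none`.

F

A → no match
B → no match
C → no match — must end with 'r'
D → no match — must start with 'r'
E → no match
F → match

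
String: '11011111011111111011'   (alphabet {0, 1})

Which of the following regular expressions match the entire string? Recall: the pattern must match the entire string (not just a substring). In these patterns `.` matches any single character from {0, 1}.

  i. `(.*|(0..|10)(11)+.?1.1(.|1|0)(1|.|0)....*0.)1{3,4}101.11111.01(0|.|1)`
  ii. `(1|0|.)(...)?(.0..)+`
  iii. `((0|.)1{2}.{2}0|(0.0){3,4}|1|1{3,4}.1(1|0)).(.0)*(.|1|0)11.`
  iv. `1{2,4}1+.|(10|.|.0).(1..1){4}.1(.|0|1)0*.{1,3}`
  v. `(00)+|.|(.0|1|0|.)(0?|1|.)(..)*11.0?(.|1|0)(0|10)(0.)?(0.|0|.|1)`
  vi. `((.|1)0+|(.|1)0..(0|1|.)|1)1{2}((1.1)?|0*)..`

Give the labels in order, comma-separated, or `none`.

i → match
ii → no match
iii → no match
iv → no match
v → no match
vi → no match

i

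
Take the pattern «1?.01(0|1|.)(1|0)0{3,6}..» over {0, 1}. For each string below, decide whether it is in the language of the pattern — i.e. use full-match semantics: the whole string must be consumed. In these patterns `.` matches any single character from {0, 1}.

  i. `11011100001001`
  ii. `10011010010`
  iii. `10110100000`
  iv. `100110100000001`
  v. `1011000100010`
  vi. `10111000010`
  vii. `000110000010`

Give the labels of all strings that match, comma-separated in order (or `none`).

i → no match
ii → no match
iii → no match
iv → no match
v → no match
vi → match
vii → no match

vi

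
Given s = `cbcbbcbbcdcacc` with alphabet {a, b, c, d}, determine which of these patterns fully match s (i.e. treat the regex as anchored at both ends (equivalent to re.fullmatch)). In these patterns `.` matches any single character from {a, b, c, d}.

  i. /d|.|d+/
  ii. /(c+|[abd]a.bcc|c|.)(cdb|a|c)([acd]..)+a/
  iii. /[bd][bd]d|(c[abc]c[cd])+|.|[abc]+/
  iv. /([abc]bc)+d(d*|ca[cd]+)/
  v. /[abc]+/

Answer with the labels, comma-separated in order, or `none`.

i → no match
ii → no match — must end with `a`
iii → no match
iv → match
v → no match

iv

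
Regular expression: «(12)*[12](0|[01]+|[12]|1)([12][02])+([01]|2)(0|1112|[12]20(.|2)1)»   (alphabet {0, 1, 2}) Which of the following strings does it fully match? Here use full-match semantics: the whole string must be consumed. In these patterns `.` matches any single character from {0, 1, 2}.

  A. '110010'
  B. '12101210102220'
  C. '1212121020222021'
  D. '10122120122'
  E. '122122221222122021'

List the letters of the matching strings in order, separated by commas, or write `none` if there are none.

B, C, E

A. '110010' → no match
B → match
C → match
D. '10122120122' → no match
E → match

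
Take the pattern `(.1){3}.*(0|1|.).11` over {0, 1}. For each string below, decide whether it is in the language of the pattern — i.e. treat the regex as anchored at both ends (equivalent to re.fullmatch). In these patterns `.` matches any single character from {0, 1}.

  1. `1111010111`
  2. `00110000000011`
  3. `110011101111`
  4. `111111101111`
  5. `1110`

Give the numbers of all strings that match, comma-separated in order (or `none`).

1. `1111010111` → match
2 → no match
3. `110011101111` → no match
4. `111111101111` → match
5. `1110` → no match — must end with `11`

1, 4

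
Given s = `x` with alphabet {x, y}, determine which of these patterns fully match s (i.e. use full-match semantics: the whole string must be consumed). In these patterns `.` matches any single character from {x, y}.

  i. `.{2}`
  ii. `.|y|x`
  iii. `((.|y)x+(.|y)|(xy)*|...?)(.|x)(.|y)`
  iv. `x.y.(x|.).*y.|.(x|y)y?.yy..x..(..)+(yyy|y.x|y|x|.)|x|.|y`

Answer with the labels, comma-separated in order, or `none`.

ii, iv

i → no match
ii → match
iii → no match
iv → match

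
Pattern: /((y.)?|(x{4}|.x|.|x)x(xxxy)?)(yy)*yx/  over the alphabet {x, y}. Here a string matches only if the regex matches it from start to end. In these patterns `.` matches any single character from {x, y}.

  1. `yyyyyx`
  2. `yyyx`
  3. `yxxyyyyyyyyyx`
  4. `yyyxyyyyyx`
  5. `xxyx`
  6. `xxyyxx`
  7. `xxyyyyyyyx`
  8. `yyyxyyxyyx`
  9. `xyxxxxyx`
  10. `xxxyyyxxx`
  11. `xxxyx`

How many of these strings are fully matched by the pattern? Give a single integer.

1 → match
2 → match
3 → match
4 → no match
5 → match
6 → no match — must end with `yx`
7 → match
8 → no match
9 → no match
10 → no match — must end with `yx`
11 → match
Total matched: 6

6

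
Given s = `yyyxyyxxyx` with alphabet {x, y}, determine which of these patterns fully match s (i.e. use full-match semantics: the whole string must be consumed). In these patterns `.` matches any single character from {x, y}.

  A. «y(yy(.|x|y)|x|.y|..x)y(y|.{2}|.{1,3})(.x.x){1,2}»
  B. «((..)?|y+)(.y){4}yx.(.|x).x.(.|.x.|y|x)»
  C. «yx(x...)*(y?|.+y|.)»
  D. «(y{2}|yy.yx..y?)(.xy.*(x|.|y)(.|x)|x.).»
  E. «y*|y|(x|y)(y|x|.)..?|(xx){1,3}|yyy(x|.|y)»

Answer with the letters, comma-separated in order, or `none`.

A → match
B → no match
C → no match — must start with `yx`
D → match
E → no match

A, D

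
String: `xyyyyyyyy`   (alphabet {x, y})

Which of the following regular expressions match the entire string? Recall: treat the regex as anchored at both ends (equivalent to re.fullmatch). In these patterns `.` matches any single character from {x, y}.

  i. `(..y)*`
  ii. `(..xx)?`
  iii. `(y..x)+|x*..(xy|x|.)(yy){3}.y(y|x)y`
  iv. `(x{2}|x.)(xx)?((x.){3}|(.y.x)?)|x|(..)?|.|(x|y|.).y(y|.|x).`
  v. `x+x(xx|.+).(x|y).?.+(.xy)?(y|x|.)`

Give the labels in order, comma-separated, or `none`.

i

i → match
ii → no match
iii → no match
iv → no match
v → no match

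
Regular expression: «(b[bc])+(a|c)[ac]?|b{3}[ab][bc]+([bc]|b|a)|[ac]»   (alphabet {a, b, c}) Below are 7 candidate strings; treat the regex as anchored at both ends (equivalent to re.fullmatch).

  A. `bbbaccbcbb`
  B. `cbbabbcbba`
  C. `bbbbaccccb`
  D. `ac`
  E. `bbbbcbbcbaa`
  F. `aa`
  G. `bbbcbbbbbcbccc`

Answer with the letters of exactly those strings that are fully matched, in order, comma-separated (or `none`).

A → match
B → no match
C → no match
D → no match
E → no match
F → no match
G → match

A, G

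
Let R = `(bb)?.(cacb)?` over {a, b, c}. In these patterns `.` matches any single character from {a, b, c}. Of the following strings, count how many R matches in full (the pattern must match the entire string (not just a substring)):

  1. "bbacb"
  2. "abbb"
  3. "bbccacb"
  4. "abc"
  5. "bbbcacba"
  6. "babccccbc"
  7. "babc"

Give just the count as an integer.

1 → no match
2 → no match
3 → match
4 → no match
5 → no match
6 → no match
7 → no match
Total matched: 1

1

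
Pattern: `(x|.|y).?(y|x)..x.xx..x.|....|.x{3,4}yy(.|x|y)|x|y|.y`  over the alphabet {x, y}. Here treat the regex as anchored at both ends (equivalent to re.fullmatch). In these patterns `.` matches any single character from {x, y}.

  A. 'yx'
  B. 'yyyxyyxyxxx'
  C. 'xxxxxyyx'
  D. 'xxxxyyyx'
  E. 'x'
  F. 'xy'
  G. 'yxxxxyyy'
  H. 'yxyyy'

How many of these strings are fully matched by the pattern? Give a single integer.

4

A → no match
B → no match
C → match
D → no match
E → match
F → match
G → match
H → no match
Total matched: 4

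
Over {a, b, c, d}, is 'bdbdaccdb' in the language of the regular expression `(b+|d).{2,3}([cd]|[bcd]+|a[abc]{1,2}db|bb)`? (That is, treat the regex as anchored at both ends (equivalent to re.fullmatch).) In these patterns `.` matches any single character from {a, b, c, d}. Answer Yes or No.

Yes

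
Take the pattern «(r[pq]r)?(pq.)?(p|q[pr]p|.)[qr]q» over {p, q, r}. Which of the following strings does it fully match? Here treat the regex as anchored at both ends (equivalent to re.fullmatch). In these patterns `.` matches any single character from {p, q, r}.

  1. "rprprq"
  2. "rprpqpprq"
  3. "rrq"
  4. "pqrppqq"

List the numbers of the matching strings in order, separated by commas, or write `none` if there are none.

1 → match
2 → match
3 → match
4 → no match

1, 2, 3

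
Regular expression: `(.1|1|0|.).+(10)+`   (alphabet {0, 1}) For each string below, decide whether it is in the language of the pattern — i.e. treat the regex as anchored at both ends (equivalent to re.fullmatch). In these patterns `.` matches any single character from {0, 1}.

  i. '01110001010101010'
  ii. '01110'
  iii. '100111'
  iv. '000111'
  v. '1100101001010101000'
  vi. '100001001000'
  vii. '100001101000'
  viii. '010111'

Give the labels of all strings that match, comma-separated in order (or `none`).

i, ii

i → match
ii → match
iii → no match — must end with '10'
iv → no match — must end with '10'
v → no match — must end with '10'
vi → no match — must end with '10'
vii → no match — must end with '10'
viii → no match — must end with '10'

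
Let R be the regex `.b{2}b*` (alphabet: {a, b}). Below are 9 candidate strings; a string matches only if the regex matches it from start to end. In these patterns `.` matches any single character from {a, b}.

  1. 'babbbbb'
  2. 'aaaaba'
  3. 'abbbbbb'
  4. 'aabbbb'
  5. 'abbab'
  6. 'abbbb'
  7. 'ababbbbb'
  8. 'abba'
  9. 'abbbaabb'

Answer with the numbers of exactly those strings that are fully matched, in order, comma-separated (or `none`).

1 → no match
2 → no match
3 → match
4 → no match
5 → no match
6 → match
7 → no match
8 → no match
9 → no match

3, 6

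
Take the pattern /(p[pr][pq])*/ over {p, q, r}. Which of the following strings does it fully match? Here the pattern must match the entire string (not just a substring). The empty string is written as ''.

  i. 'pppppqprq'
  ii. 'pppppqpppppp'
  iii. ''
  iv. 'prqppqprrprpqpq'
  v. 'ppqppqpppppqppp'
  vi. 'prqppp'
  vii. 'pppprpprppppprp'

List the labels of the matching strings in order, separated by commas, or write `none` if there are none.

i, ii, iii, v, vi, vii

i → match
ii → match
iii → match
iv → no match
v → match
vi → match
vii → match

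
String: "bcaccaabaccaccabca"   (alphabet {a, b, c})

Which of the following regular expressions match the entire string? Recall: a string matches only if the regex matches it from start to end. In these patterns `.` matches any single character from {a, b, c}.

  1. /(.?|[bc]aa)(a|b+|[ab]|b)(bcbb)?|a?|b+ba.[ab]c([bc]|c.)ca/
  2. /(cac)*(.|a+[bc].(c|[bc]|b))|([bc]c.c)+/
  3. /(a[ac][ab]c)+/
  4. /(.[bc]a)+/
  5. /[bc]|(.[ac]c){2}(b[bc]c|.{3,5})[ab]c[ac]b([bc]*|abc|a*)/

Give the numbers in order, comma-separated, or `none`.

4

1 → no match
2 → no match
3 → no match — must start with "a"
4 → match
5 → no match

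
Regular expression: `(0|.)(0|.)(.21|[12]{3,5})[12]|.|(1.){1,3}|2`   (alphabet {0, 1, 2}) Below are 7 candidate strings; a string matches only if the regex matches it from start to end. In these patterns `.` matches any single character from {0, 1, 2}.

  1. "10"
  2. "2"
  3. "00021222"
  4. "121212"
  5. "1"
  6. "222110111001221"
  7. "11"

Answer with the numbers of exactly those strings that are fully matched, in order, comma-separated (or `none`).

1 → match
2 → match
3 → no match
4 → match
5 → match
6 → no match
7 → match

1, 2, 4, 5, 7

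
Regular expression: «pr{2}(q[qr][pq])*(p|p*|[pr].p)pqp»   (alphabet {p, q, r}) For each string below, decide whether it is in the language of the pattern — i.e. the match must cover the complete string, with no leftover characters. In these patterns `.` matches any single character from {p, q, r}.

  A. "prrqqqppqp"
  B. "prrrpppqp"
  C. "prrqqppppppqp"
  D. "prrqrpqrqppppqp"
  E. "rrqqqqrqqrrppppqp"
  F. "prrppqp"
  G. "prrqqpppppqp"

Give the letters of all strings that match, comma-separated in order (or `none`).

A. "prrqqqppqp" → match
B. "prrrpppqp" → match
C → match
D → match
E → no match — must start with "pr"
F. "prrppqp" → match
G. "prrqqpppppqp" → match

A, B, C, D, F, G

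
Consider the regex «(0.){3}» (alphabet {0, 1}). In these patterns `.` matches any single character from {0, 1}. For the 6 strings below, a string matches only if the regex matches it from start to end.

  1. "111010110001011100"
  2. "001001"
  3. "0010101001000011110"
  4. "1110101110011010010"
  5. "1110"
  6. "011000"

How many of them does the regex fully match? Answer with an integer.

0

1 → no match — must start with "0"
2 → no match
3 → no match
4 → no match — must start with "0"
5 → no match — must start with "0"
6 → no match
Total matched: 0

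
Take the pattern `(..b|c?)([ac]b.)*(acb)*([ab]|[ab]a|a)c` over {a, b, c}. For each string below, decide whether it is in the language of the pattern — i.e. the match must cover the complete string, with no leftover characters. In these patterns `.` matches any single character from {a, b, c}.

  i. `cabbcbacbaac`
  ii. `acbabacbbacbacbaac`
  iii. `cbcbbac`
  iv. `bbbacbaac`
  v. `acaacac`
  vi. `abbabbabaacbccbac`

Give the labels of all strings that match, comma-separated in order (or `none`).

i. `cabbcbacbaac` → match
ii → match
iii. `cbcbbac` → no match
iv. `bbbacbaac` → match
v. `acaacac` → no match
vi → no match

i, ii, iv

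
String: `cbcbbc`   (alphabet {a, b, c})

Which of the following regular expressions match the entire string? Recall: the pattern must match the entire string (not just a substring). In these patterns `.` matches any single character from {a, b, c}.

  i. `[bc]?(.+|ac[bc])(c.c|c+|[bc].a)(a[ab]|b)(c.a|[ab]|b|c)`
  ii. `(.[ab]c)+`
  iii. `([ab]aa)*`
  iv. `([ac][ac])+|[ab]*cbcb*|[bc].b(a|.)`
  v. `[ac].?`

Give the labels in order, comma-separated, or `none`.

i → no match
ii → match
iii → no match
iv → no match
v → no match

ii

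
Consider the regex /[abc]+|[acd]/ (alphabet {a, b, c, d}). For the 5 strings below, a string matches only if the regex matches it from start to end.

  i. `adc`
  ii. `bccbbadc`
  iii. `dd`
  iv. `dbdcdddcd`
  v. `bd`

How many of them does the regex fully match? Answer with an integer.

0

i. `adc` → no match
ii. `bccbbadc` → no match
iii. `dd` → no match
iv. `dbdcdddcd` → no match
v. `bd` → no match
Total matched: 0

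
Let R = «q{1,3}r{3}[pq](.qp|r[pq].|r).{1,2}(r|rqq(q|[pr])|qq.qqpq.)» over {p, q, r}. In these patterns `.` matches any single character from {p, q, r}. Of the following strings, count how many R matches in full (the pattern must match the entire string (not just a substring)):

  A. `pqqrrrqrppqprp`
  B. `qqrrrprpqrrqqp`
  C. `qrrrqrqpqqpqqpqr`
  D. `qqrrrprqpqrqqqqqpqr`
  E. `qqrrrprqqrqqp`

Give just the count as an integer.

4

A → no match — must start with `q`
B → match
C → match
D → match
E → match
Total matched: 4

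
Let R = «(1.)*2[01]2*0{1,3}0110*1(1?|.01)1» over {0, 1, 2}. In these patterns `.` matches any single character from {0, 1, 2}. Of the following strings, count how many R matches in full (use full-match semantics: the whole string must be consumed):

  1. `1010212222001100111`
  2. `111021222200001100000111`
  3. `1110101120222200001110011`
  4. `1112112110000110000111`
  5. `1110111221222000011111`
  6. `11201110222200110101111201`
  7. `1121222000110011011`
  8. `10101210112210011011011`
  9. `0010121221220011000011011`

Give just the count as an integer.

5

1 → match
2 → match
3 → match
4 → no match
5 → match
6 → no match
7 → match
8 → no match
9 → no match
Total matched: 5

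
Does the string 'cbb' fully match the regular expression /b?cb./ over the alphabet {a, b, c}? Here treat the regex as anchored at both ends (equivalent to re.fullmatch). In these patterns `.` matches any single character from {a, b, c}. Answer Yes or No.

Yes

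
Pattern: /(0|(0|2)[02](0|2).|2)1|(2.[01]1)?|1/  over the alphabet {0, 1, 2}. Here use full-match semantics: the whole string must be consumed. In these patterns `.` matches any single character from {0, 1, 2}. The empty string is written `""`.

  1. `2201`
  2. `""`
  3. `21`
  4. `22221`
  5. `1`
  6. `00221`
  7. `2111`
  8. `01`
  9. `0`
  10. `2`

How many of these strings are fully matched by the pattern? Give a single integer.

8

1 → match
2 → match
3 → match
4 → match
5 → match
6 → match
7 → match
8 → match
9 → no match
10 → no match
Total matched: 8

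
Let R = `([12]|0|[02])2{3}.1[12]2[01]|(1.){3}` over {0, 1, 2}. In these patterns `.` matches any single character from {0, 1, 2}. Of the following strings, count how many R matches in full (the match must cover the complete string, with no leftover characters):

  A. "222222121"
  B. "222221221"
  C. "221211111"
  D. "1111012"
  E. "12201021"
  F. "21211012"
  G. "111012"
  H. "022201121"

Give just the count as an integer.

A → no match
B → match
C → no match
D → no match
E → no match
F → no match
G → match
H → match
Total matched: 3

3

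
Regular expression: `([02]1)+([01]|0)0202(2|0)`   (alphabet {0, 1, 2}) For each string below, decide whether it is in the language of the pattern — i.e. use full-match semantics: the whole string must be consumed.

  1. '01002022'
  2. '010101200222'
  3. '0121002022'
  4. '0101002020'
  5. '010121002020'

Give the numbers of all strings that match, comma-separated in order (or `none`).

1, 3, 4, 5

1. '01002022' → match
2. '010101200222' → no match
3. '0121002022' → match
4. '0101002020' → match
5. '010121002020' → match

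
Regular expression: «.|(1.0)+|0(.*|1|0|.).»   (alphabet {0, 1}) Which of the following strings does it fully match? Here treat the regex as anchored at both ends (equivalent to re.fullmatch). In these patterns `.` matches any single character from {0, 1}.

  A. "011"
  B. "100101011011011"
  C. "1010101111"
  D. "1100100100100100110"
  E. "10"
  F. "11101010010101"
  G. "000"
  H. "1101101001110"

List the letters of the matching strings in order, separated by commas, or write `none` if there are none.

A, G

A → match
B → no match
C → no match
D → no match
E → no match
F → no match
G → match
H → no match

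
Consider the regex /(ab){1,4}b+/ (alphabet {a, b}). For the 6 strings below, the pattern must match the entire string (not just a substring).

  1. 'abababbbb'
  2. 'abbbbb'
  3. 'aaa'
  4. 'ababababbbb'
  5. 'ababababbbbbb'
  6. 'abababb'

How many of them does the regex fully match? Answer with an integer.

5

1. 'abababbbb' → match
2. 'abbbbb' → match
3. 'aaa' → no match — must start with 'ab'
4. 'ababababbbb' → match
5 → match
6. 'abababb' → match
Total matched: 5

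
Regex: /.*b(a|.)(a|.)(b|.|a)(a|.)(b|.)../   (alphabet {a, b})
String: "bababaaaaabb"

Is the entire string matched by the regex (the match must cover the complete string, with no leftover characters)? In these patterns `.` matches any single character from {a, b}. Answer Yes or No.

Yes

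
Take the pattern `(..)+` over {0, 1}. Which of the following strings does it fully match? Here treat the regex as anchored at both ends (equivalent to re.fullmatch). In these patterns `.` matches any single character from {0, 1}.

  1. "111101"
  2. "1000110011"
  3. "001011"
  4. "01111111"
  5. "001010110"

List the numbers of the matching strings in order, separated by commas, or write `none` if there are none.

1. "111101" → match
2. "1000110011" → match
3. "001011" → match
4. "01111111" → match
5. "001010110" → no match

1, 2, 3, 4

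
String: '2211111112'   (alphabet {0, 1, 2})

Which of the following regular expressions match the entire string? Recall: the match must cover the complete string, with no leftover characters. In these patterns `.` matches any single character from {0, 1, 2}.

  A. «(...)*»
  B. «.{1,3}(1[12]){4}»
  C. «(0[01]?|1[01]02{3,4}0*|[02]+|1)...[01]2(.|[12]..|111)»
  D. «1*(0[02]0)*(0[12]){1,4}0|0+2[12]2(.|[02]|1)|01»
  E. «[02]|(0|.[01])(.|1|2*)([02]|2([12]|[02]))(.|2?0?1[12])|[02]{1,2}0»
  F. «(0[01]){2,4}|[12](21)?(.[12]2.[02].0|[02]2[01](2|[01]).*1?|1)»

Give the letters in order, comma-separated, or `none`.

B

A → no match
B → match
C → no match
D → no match
E → no match
F → no match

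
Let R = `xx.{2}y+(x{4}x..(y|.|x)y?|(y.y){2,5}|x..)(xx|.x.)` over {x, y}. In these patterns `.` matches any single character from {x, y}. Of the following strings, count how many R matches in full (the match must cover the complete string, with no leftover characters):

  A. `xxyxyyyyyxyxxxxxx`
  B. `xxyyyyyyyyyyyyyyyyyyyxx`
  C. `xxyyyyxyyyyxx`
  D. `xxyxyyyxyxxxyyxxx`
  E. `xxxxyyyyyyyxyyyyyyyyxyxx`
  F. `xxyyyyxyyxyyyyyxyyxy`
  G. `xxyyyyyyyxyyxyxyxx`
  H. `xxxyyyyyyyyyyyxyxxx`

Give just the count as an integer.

5

A → no match
B → match
C → match
D → no match
E → match
F → match
G → no match
H → match
Total matched: 5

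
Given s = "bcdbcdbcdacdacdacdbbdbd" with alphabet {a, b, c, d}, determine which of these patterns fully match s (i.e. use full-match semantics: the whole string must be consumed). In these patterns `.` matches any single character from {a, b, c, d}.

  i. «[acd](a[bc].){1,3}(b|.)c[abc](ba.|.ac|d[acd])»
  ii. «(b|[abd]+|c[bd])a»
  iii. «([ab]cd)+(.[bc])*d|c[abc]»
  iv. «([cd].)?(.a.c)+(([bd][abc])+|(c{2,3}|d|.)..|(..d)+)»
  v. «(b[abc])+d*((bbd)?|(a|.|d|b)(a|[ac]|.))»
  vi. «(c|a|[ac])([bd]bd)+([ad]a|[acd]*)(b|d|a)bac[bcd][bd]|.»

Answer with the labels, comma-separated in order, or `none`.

iii

i → no match
ii → no match — must end with "a"
iii → match
iv → no match
v → no match
vi → no match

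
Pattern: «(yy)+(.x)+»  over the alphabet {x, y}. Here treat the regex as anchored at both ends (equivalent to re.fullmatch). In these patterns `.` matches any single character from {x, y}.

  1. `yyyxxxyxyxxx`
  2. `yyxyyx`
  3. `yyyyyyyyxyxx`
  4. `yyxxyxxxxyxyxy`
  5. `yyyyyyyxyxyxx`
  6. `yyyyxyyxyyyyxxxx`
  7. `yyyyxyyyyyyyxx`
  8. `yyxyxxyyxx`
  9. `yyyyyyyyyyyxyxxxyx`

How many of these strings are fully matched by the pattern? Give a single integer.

2

1. `yyyxxxyxyxxx` → match
2. `yyxyyx` → no match
3. `yyyyyyyyxyxx` → no match
4 → no match — must end with `x`
5 → no match
6 → no match
7 → no match
8. `yyxyxxyyxx` → no match
9 → match
Total matched: 2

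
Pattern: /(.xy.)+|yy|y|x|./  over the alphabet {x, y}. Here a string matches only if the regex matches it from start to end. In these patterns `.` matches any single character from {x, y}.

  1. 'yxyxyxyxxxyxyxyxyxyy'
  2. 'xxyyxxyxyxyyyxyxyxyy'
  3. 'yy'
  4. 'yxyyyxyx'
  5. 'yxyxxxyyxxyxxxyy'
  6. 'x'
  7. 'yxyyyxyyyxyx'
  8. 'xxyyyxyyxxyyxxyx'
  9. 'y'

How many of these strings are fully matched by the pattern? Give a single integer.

1 → match
2 → match
3 → match
4 → match
5 → match
6 → match
7 → match
8 → match
9 → match
Total matched: 9

9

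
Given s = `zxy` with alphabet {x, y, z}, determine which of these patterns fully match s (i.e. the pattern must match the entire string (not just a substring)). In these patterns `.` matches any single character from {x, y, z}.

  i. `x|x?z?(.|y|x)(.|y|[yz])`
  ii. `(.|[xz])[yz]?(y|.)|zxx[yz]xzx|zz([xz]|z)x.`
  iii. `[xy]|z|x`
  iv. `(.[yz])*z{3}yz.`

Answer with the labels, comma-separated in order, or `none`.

i → match
ii → no match
iii → no match
iv → no match

i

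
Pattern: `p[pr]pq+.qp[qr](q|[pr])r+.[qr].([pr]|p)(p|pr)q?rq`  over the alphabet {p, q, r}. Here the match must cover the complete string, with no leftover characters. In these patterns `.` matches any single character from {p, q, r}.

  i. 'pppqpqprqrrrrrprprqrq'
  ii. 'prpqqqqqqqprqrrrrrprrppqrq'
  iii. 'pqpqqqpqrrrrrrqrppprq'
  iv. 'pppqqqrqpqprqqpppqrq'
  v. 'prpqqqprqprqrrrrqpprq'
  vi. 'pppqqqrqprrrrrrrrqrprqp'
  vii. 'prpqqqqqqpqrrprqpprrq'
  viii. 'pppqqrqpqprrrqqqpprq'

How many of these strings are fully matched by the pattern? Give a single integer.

5

i → match
ii → match
iii → no match
iv → match
v → no match
vi → no match — must end with 'rq'
vii → match
viii → match
Total matched: 5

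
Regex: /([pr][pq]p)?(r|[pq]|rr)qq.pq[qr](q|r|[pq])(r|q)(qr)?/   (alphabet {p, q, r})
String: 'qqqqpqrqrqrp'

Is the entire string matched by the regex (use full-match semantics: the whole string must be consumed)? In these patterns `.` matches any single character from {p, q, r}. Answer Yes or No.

No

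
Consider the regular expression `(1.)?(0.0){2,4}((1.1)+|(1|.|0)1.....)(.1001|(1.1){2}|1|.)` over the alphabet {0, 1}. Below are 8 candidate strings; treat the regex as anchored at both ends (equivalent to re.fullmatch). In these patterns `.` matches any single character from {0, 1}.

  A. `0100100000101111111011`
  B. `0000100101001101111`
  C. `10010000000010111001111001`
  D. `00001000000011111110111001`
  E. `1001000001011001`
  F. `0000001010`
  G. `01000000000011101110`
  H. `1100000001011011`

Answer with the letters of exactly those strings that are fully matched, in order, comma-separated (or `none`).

A, B, C, D, E, F, G, H

A → match
B → match
C → match
D → match
E → match
F → match
G → match
H → match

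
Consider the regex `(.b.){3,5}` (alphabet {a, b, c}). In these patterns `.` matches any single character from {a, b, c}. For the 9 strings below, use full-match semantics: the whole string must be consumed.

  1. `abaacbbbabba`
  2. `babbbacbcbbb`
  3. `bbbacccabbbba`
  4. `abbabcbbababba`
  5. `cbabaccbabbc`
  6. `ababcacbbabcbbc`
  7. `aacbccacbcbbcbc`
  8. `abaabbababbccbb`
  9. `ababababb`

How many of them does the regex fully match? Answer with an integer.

1. `abaacbbbabba` → no match
2. `babbbacbcbbb` → no match
3 → no match
4 → no match
5. `cbabaccbabbc` → no match
6 → no match
7 → no match
8 → match
9. `ababababb` → no match
Total matched: 1

1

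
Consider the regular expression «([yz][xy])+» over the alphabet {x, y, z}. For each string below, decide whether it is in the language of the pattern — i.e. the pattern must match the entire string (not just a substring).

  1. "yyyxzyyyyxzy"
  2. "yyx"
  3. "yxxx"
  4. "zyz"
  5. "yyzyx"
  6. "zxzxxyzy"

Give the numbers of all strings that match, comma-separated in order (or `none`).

1 → match
2 → no match
3 → no match
4 → no match
5 → no match
6 → no match

1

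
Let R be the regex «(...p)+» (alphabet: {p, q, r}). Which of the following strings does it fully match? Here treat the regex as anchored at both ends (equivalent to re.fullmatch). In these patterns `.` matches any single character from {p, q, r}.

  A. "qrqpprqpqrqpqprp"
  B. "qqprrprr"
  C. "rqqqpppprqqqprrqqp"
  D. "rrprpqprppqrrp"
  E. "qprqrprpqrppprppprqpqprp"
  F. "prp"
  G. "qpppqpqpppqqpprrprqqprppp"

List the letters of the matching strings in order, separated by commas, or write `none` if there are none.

A → match
B → no match — must end with "p"
C → no match
D → no match
E → no match
F → no match
G → no match

A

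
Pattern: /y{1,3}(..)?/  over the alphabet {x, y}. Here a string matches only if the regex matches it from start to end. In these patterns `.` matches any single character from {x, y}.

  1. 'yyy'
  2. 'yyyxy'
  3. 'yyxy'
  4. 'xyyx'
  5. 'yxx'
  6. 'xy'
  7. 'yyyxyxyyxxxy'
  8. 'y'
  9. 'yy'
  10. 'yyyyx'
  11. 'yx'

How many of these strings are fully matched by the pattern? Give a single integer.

1 → match
2 → match
3 → match
4 → no match — must start with 'y'
5 → match
6 → no match — must start with 'y'
7 → no match
8 → match
9 → match
10 → match
11 → no match
Total matched: 7

7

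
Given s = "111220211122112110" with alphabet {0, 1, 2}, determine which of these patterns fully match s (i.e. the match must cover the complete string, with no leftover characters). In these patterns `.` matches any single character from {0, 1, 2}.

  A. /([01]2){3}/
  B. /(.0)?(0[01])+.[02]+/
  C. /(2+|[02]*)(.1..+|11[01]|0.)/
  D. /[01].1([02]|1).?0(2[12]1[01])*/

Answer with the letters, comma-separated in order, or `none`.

A → no match — must end with "2"
B → no match
C → match
D → match

C, D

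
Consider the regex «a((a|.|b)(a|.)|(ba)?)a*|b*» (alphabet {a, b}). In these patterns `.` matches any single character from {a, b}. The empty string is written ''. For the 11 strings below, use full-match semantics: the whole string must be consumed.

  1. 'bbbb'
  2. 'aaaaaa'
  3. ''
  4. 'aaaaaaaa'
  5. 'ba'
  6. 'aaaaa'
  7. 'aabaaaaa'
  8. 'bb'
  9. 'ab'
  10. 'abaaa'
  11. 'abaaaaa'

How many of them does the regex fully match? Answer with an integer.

1 → match
2 → match
3 → match
4 → match
5 → no match
6 → match
7 → match
8 → match
9 → no match
10 → match
11 → match
Total matched: 9

9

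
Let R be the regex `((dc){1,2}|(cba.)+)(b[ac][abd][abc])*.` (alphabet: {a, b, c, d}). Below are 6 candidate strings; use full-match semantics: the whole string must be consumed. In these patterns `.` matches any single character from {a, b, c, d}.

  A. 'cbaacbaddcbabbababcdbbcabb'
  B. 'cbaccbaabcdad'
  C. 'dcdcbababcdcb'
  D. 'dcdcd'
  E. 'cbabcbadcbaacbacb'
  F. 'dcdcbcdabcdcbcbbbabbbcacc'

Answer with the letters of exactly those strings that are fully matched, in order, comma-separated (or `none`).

A → no match
B → match
C → match
D → match
E → match
F → match

B, C, D, E, F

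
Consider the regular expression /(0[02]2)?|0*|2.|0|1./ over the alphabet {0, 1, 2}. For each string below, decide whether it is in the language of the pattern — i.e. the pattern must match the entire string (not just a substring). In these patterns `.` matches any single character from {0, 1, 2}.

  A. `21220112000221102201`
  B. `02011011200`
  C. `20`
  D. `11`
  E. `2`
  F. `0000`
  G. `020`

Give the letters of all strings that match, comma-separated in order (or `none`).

C, D, F

A → no match
B → no match
C → match
D → match
E → no match
F → match
G → no match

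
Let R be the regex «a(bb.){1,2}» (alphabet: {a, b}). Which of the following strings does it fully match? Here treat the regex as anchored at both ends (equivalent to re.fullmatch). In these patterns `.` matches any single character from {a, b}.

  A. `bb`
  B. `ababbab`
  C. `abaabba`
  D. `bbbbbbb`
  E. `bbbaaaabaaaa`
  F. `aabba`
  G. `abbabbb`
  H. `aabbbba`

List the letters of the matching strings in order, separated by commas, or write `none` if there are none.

A → no match — must start with `abb`
B → no match — must start with `abb`
C → no match — must start with `abb`
D → no match — must start with `abb`
E → no match — must start with `abb`
F → no match — must start with `abb`
G → match
H → no match — must start with `abb`

G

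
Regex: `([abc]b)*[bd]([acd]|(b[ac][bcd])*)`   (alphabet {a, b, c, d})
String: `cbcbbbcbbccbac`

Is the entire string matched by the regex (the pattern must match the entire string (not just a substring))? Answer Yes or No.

Yes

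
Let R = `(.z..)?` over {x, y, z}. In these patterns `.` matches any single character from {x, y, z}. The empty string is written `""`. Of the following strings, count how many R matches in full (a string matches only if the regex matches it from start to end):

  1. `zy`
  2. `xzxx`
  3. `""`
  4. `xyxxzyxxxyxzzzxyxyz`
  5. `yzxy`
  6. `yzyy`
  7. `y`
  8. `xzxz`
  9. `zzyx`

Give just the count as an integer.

1 → no match
2 → match
3 → match
4 → no match
5 → match
6 → match
7 → no match
8 → match
9 → match
Total matched: 6

6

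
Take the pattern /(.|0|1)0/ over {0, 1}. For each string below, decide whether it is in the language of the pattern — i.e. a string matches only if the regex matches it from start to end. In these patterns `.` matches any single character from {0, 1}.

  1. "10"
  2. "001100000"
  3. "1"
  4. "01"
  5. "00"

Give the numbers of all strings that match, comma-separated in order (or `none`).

1 → match
2 → no match
3 → no match — must end with "0"
4 → no match — must end with "0"
5 → match

1, 5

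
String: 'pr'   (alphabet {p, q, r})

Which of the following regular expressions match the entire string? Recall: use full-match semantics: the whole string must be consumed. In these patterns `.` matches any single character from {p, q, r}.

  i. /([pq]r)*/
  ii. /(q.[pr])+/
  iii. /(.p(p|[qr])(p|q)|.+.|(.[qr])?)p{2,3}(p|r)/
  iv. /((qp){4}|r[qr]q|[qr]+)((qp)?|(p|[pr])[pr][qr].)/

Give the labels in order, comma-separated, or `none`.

i → match
ii → no match — must start with 'q'
iii → no match
iv → no match

i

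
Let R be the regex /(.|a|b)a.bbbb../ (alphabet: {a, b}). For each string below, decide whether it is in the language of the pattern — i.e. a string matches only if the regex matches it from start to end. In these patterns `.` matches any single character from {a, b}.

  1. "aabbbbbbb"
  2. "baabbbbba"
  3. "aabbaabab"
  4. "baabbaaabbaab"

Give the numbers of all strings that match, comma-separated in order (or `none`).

1 → match
2 → match
3 → no match
4 → no match

1, 2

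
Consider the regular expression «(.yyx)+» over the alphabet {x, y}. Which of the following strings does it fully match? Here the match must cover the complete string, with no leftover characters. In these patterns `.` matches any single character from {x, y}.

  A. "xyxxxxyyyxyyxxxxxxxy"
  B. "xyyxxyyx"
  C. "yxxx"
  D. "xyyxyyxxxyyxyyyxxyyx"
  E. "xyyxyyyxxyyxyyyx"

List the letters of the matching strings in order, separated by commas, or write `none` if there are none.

A → no match — must end with "yyx"
B → match
C → no match — must end with "yyx"
D → no match
E → match

B, E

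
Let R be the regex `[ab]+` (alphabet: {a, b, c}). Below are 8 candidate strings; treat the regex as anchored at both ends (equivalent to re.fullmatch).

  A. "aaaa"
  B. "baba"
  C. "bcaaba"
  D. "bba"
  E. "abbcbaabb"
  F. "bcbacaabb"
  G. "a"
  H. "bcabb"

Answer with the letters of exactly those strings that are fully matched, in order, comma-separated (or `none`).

A, B, D, G

A → match
B → match
C → no match
D → match
E → no match
F → no match
G → match
H → no match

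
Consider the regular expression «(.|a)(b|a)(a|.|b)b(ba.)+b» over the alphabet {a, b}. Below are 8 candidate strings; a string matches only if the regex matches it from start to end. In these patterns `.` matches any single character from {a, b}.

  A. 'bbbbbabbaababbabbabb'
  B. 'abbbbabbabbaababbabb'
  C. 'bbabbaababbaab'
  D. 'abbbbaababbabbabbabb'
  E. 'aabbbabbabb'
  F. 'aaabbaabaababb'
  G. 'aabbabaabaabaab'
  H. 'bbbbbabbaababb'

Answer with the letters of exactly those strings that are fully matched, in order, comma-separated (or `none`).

A → match
B → match
C → match
D → match
E → match
F → match
G → no match
H → match

A, B, C, D, E, F, H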